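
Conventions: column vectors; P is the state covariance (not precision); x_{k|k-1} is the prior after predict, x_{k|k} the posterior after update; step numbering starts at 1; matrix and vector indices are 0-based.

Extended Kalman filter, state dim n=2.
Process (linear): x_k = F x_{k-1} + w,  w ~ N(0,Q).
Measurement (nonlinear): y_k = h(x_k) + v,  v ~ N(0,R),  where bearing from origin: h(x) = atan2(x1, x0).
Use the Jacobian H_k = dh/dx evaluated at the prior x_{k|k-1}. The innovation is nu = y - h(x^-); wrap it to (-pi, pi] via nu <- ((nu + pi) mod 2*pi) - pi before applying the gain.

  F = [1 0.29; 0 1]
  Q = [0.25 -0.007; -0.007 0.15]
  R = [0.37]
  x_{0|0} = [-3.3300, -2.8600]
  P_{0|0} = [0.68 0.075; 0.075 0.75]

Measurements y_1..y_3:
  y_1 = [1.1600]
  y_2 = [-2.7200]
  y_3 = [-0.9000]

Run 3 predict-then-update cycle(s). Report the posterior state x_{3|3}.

x_post = [-5.8685, -2.7295]

step 1: x^-=[-4.1594, -2.8600]  P^-=[1.0366 0.2855; 0.2855 0.9000]  H_jac=[0.1122 -0.1632]  S=[0.3966]  K=[0.1759; -0.2897]  nu=[-2.5839]  x^+=[-4.6138, -2.1116]  P^+=[1.0243 0.3057; 0.3057 0.8667]
step 2: x^-=[-5.2262, -2.1116]  P^-=[1.5245 0.5501; 0.5501 1.0167]  H_jac=[0.0665 -0.1645]  S=[0.3922]  K=[0.0276; -0.3332]  nu=[0.0376]  x^+=[-5.2251, -2.1241]  P^+=[1.5242 0.5537; 0.5537 0.9732]
step 3: x^-=[-5.8411, -2.1241]  P^-=[2.1772 0.8289; 0.8289 1.1232]  H_jac=[0.0550 -0.1512]  S=[0.3885]  K=[-0.0145; -0.3198]  nu=[1.8928]  x^+=[-5.8685, -2.7295]  P^+=[2.1771 0.8271; 0.8271 1.0834]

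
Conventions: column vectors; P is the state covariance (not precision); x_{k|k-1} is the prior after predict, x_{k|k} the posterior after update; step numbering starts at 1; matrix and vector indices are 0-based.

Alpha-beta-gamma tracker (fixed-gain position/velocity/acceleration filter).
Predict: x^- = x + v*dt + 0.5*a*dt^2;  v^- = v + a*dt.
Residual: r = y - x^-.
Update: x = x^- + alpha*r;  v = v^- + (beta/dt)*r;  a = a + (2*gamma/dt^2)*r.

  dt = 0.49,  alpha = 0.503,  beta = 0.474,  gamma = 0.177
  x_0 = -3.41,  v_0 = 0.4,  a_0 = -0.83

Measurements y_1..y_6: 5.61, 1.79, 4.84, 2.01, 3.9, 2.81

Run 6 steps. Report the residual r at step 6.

step 1: x_pred=-3.3136  r=8.9236  x^+=1.1750  v^+=8.6256  a^+=12.3269
step 2: x_pred=6.8813  r=-5.0913  x^+=4.3204  v^+=9.7407  a^+=4.8203
step 3: x_pred=9.6720  r=-4.8320  x^+=7.2415  v^+=7.4284  a^+=-2.3039
step 4: x_pred=10.6048  r=-8.5948  x^+=6.2816  v^+=-2.0147  a^+=-14.9760
step 5: x_pred=3.4966  r=0.4034  x^+=3.6995  v^+=-8.9627  a^+=-14.3812
step 6: x_pred=-2.4187  r=5.2287  x^+=0.2113  v^+=-10.9515  a^+=-6.6721

resid = 5.2287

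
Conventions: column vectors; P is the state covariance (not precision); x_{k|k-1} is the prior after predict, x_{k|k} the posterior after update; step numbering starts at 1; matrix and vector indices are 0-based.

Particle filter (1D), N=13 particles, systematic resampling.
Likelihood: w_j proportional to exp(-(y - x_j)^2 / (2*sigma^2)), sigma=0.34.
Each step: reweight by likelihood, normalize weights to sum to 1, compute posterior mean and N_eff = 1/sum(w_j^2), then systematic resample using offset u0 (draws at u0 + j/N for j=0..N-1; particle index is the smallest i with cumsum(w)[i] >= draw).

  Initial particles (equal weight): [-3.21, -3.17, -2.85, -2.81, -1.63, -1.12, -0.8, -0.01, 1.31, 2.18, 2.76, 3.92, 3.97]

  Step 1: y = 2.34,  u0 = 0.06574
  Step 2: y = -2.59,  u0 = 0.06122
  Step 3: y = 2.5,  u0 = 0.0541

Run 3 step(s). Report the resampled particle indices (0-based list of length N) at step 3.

step 1: w=[0.0000, 0.0000, 0.0000, 0.0000, 0.0000, 0.0000, 0.0000, 0.0000, 0.0074, 0.6526, 0.3399, 0.0000, 0.0000]  mean=2.3708  Neff=1.8466  idx=[9, 9, 9, 9, 9, 9, 9, 9, 10, 10, 10, 10, 10]
step 2: w=[0.1250, 0.1250, 0.1250, 0.1250, 0.1250, 0.1250, 0.1250, 0.1250, 0.0000, 0.0000, 0.0000, 0.0000, 0.0000]  mean=2.1800  Neff=8.0000  idx=[0, 1, 1, 2, 2, 3, 4, 4, 5, 6, 6, 7, 7]
step 3: w=[0.0769, 0.0769, 0.0769, 0.0769, 0.0769, 0.0769, 0.0769, 0.0769, 0.0769, 0.0769, 0.0769, 0.0769, 0.0769]  mean=2.1800  Neff=13.0000  idx=[0, 1, 2, 3, 4, 5, 6, 7, 8, 9, 10, 11, 12]

resampled_idx = [0, 1, 2, 3, 4, 5, 6, 7, 8, 9, 10, 11, 12]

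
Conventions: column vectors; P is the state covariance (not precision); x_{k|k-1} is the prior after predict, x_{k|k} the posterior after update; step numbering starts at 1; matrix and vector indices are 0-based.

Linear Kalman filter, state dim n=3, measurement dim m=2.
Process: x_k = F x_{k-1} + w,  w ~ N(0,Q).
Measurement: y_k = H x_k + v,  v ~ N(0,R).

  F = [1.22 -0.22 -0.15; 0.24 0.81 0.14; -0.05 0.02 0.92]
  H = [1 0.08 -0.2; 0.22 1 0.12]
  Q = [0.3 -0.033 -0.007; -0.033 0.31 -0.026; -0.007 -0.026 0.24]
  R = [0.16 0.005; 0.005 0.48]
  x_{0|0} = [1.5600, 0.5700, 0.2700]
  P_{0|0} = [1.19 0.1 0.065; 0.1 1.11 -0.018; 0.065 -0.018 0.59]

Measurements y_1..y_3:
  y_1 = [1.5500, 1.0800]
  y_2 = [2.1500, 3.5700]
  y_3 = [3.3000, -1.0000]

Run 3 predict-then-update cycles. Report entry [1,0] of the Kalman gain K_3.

K[1,0] = -0.1041

step 1: x^-=[1.7373, 0.8739, 0.1818]  P^-=[2.0595 0.2103 -0.0852; 0.2103 1.1575 0.0506; -0.0852 0.0506 0.7360]  S=[2.3225 0.7309; 0.7309 1.8480]  K=[0.9025 -0.0035; -0.0914 0.6908; -0.1357 0.1187]  nu=[-0.2209, -0.1979]  x^+=[1.5387, 0.7573, 0.1883]  P^+=[0.1726 -0.0497 0.1213; -0.0497 0.3485 -0.0533; 0.1213 -0.0533 0.6907]
step 2: x^-=[1.6823, 1.0091, 0.1114]  P^-=[0.5681 -0.0811 0.0319; -0.0811 0.5389 0.0544; 0.0319 0.0544 0.8122]  S=[0.7366 0.0632; 0.0632 1.0371]  K=[0.7538 0.0001; -0.1105 0.5154; -0.1855 0.1645]  nu=[0.4092, 2.1774]  x^+=[1.9910, 2.0861, 0.3936]  P^+=[0.1496 -0.0443 0.1270; -0.0443 0.2616 -0.0414; 0.1270 -0.0414 0.7626]
step 3: x^-=[1.9111, 2.2227, 0.3043]  P^-=[0.5270 -0.0699 0.0279; -0.0699 0.4871 0.0724; 0.0279 0.0724 0.8729]  S=[0.7004 0.0562; 0.0562 0.9933]  K=[0.7359 0.0081; -0.1041 0.4895; -0.2169 0.1968]  nu=[1.2720, -3.6797]  x^+=[2.8172, 0.2890, -0.6958]  P^+=[0.1470 -0.0404 0.1301; -0.0404 0.2472 -0.0320; 0.1301 -0.0320 0.8062]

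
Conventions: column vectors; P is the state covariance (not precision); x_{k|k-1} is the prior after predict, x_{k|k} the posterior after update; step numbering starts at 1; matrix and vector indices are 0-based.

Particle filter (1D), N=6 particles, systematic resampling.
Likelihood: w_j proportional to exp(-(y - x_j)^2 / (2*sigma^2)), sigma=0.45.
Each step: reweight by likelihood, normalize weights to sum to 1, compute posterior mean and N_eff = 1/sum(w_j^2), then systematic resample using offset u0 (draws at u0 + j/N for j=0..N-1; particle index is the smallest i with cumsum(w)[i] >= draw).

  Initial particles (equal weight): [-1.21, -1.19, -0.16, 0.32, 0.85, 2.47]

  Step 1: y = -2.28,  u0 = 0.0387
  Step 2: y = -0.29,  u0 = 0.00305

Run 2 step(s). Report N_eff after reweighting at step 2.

N_eff = 5.9879

step 1: w=[0.5266, 0.4733, 0.0001, 0.0000, 0.0000, 0.0000]  mean=-1.2004  Neff=1.9949  idx=[0, 0, 0, 1, 1, 1]
step 2: w=[0.1592, 0.1592, 0.1592, 0.1742, 0.1742, 0.1742]  mean=-1.1996  Neff=5.9879  idx=[0, 1, 2, 3, 4, 5]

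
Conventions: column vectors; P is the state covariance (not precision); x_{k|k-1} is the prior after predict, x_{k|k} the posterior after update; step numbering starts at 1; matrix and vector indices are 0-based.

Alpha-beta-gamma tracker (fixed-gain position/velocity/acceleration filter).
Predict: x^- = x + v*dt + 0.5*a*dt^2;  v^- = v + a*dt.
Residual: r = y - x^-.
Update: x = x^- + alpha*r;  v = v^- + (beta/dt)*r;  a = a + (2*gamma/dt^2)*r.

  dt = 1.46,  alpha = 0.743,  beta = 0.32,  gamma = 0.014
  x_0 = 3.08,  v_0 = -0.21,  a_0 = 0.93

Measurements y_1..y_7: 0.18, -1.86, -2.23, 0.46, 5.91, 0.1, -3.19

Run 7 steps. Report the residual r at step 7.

resid = -10.1150

step 1: x_pred=3.7646  r=-3.5846  x^+=1.1012  v^+=0.3621  a^+=0.8829
step 2: x_pred=2.5710  r=-4.4310  x^+=-0.7212  v^+=0.6800  a^+=0.8247
step 3: x_pred=1.1506  r=-3.3806  x^+=-1.3612  v^+=1.1432  a^+=0.7803
step 4: x_pred=1.1395  r=-0.6795  x^+=0.6346  v^+=2.1335  a^+=0.7714
step 5: x_pred=4.5716  r=1.3384  x^+=5.5660  v^+=3.5530  a^+=0.7890
step 6: x_pred=11.5943  r=-11.4943  x^+=3.0540  v^+=2.1856  a^+=0.6380
step 7: x_pred=6.9250  r=-10.1150  x^+=-0.5905  v^+=0.9001  a^+=0.5051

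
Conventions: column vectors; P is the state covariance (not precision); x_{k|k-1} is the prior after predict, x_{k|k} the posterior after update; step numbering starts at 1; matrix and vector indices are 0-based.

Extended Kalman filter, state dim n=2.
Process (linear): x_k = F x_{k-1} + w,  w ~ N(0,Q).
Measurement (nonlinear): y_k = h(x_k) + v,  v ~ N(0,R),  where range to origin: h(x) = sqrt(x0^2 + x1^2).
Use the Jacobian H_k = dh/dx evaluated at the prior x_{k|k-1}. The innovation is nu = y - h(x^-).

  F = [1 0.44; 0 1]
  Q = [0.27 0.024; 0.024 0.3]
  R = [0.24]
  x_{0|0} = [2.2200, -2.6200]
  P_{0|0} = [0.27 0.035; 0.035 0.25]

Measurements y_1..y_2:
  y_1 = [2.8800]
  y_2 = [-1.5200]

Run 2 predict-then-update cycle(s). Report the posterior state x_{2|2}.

x_post = [1.9148, 0.2373]

step 1: x^-=[1.0672, -2.6200]  P^-=[0.6192 0.1690; 0.1690 0.5500]  H_jac=[0.3772 -0.9261]  S=[0.6818]  K=[0.1130; -0.6536]  nu=[0.0510]  x^+=[1.0730, -2.6533]  P^+=[0.6105 0.2194; 0.2194 0.2587]
step 2: x^-=[-0.0945, -2.6533]  P^-=[1.1236 0.3572; 0.3572 0.5587]  H_jac=[-0.0356 -0.9994]  S=[0.8249]  K=[-0.4813; -0.6924]  nu=[-4.1750]  x^+=[1.9148, 0.2373]  P^+=[0.9326 0.0824; 0.0824 0.1633]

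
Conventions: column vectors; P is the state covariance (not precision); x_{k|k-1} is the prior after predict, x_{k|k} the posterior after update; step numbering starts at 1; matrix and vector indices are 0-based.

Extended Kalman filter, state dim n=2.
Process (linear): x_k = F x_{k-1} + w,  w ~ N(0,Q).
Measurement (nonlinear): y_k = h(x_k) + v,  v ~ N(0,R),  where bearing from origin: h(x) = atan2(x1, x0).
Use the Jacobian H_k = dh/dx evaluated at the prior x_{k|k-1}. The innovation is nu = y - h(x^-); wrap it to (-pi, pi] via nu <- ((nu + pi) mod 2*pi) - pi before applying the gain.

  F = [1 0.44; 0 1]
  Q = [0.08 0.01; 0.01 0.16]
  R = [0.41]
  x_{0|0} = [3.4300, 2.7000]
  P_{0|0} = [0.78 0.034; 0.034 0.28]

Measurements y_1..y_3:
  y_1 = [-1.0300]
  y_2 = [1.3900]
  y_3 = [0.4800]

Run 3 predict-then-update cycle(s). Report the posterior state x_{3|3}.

x_post = [7.0565, 2.6623]

step 1: x^-=[4.6180, 2.7000]  P^-=[0.9441 0.1672; 0.1672 0.4400]  H_jac=[-0.0944 0.1614]  S=[0.4248]  K=[-0.1462; 0.1300]  nu=[-1.5591]  x^+=[4.8459, 2.4973]  P^+=[0.9350 0.1753; 0.1753 0.4328]
step 2: x^-=[5.9447, 2.4973]  P^-=[1.2531 0.3757; 0.3757 0.5928]  H_jac=[-0.0601 0.1430]  S=[0.4202]  K=[-0.0513; 0.1480]  nu=[0.9923]  x^+=[5.8938, 2.6442]  P^+=[1.2520 0.3789; 0.3789 0.5836]
step 3: x^-=[7.0573, 2.6442]  P^-=[1.7784 0.6457; 0.6457 0.7436]  H_jac=[-0.0466 0.1243]  S=[0.4179]  K=[-0.0061; 0.1492]  nu=[0.1215]  x^+=[7.0565, 2.6623]  P^+=[1.7784 0.6461; 0.6461 0.7343]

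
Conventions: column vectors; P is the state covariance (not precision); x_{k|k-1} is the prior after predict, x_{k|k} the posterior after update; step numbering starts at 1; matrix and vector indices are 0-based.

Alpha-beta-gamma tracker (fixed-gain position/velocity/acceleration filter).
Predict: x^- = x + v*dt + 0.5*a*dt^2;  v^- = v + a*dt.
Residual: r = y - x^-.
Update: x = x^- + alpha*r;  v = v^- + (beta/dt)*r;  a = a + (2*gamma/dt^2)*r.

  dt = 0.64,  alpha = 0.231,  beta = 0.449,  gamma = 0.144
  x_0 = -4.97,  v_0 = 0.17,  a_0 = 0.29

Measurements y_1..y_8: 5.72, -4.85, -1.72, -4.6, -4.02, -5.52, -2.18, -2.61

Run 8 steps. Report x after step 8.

step 1: x_pred=-4.8018  r=10.5218  x^+=-2.3713  v^+=7.7373  a^+=7.6881
step 2: x_pred=4.1551  r=-9.0051  x^+=2.0750  v^+=6.3401  a^+=1.3564
step 3: x_pred=6.4104  r=-8.1304  x^+=4.5323  v^+=1.5042  a^+=-4.3603
step 4: x_pred=4.6020  r=-9.2020  x^+=2.4763  v^+=-7.7421  a^+=-10.8304
step 5: x_pred=-4.6967  r=0.6767  x^+=-4.5404  v^+=-14.1988  a^+=-10.3546
step 6: x_pred=-15.7483  r=10.2283  x^+=-13.3855  v^+=-13.6500  a^+=-3.1628
step 7: x_pred=-22.7693  r=20.5893  x^+=-18.0131  v^+=-1.2295  a^+=11.3140
step 8: x_pred=-16.4829  r=13.8729  x^+=-13.2783  v^+=15.7442  a^+=21.0684

x_post = -13.2783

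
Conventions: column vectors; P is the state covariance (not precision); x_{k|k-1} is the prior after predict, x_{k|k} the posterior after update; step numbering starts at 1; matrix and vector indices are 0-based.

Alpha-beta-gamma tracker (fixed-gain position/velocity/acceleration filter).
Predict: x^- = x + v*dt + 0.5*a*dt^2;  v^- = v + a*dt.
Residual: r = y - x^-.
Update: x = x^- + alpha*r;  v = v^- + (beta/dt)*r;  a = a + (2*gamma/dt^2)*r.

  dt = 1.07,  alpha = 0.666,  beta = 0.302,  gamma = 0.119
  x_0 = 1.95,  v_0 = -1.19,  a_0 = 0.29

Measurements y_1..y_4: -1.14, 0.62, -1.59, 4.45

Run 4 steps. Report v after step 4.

step 1: x_pred=0.8427  r=-1.9827  x^+=-0.4778  v^+=-1.4393  a^+=-0.1222
step 2: x_pred=-2.0878  r=2.7078  x^+=-0.2844  v^+=-0.8058  a^+=0.4407
step 3: x_pred=-0.8943  r=-0.6957  x^+=-1.3576  v^+=-0.5306  a^+=0.2961
step 4: x_pred=-1.7558  r=6.2058  x^+=2.3773  v^+=1.5378  a^+=1.5862

v_post = 1.5378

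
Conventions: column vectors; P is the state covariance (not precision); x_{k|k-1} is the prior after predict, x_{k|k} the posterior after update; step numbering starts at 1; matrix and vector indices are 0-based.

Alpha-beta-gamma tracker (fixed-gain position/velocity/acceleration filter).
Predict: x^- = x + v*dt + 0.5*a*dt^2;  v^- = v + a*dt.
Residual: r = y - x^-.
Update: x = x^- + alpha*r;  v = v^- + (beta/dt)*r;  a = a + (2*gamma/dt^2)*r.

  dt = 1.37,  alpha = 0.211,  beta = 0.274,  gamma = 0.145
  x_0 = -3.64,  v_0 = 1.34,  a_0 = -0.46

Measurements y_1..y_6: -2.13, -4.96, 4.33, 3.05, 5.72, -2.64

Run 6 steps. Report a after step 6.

step 1: x_pred=-2.2359  r=0.1059  x^+=-2.2135  v^+=0.7310  a^+=-0.4436
step 2: x_pred=-1.6284  r=-3.3316  x^+=-2.3314  v^+=-0.5431  a^+=-0.9584
step 3: x_pred=-3.9749  r=8.3049  x^+=-2.2226  v^+=-0.1952  a^+=0.3248
step 4: x_pred=-2.1851  r=5.2351  x^+=-1.0805  v^+=1.2968  a^+=1.1337
step 5: x_pred=1.7600  r=3.9600  x^+=2.5956  v^+=3.6419  a^+=1.7455
step 6: x_pred=9.2231  r=-11.8631  x^+=6.7200  v^+=3.6607  a^+=-0.0875

a_post = -0.0875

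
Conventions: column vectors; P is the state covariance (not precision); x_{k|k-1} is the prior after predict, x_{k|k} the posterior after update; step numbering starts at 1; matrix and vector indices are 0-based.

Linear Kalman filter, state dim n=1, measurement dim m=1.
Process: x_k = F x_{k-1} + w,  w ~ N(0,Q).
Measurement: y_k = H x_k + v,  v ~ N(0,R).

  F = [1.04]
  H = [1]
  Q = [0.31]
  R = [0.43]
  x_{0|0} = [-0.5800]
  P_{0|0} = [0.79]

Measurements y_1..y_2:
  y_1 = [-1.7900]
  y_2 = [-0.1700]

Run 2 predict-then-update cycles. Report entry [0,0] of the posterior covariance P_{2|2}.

P_post[0,0] = 0.2587

step 1: x^-=[-0.6032]  P^-=[1.1645]  S=[1.5945]  K=[0.7303]  nu=[-1.1868]  x^+=[-1.4699]  P^+=[0.3140]
step 2: x^-=[-1.5287]  P^-=[0.6497]  S=[1.0797]  K=[0.6017]  nu=[1.3587]  x^+=[-0.7111]  P^+=[0.2587]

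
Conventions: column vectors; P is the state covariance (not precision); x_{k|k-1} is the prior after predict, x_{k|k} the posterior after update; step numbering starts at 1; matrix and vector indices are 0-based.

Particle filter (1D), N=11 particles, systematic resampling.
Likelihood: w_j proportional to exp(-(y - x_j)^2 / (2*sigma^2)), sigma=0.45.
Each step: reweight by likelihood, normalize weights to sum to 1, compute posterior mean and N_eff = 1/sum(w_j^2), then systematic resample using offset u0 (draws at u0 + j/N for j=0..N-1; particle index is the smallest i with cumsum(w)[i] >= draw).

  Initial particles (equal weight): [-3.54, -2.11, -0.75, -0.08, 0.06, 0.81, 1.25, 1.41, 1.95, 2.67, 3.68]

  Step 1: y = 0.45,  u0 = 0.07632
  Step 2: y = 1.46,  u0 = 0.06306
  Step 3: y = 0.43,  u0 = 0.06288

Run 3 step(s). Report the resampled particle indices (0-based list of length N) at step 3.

step 1: w=[0.0000, 0.0000, 0.0127, 0.2217, 0.3048, 0.3222, 0.0914, 0.0456, 0.0017, 0.0000, 0.0000]  mean=0.4338  Neff=3.8998  idx=[3, 3, 4, 4, 4, 4, 5, 5, 5, 6, 7]
step 2: w=[0.0010, 0.0010, 0.0027, 0.0027, 0.0027, 0.0027, 0.1180, 0.1180, 0.1180, 0.3004, 0.3329]  mean=1.1323  Neff=4.1162  idx=[6, 7, 7, 8, 9, 9, 9, 10, 10, 10, 10]
step 3: w=[0.1870, 0.1870, 0.1870, 0.1870, 0.0508, 0.0508, 0.0508, 0.0249, 0.0249, 0.0249, 0.0249]  mean=0.9369  Neff=6.6632  idx=[0, 0, 1, 1, 2, 2, 3, 3, 4, 6, 9]

resampled_idx = [0, 0, 1, 1, 2, 2, 3, 3, 4, 6, 9]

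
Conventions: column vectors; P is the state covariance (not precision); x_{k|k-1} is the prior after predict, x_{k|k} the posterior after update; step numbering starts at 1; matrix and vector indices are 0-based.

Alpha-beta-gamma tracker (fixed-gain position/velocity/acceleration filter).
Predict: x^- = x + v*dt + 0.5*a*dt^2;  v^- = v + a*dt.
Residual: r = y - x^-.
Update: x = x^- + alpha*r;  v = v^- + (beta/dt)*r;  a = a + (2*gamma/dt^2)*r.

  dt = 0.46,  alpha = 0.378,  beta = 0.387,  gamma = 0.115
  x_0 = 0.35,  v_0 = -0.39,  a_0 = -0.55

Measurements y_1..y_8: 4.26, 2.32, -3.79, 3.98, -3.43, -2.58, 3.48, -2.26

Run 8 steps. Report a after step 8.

a_post = 8.3917

step 1: x_pred=0.1124  r=4.1476  x^+=1.6802  v^+=2.8464  a^+=3.9583
step 2: x_pred=3.4083  r=-1.0883  x^+=2.9969  v^+=3.7516  a^+=2.7753
step 3: x_pred=5.0163  r=-8.8063  x^+=1.6875  v^+=-2.3806  a^+=-6.7968
step 4: x_pred=-0.1266  r=4.1066  x^+=1.4257  v^+=-2.0521  a^+=-2.3330
step 5: x_pred=0.2349  r=-3.6649  x^+=-1.1505  v^+=-6.2086  a^+=-6.3166
step 6: x_pred=-4.6747  r=2.0947  x^+=-3.8829  v^+=-7.3519  a^+=-4.0397
step 7: x_pred=-7.6922  r=11.1722  x^+=-3.4691  v^+=0.1890  a^+=8.1040
step 8: x_pred=-2.5247  r=0.2647  x^+=-2.4247  v^+=4.1396  a^+=8.3917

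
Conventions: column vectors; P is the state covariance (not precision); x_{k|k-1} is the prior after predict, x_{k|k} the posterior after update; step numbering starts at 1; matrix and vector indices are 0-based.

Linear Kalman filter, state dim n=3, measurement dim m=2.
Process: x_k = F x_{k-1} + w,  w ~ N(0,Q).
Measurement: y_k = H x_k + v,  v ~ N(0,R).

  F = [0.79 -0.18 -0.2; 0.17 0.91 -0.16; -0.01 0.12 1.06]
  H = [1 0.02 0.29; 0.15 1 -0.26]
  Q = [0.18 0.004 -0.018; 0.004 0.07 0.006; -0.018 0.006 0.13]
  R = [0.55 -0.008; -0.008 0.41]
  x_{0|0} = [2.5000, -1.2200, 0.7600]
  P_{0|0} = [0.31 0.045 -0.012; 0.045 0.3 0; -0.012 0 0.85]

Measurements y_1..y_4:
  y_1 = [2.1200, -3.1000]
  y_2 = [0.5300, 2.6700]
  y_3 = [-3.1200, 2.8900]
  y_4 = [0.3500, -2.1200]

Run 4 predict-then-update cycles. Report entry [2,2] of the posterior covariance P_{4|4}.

step 1: x^-=[2.0426, -0.8068, 0.6342]  P^-=[0.4082 0.0566 -0.2129; 0.0566 0.3637 -0.1076; -0.2129 -0.1076 1.0896]  S=[0.9275 0.0505; 0.0505 0.9461]  K=[0.3658 0.1635; 0.0122 0.4223; 0.1336 -0.4540]  nu=[-0.0904, -2.4347]  x^+=[1.6115, -1.8362, 1.7276]  P^+=[0.2527 -0.0208 -0.1807; -0.0208 0.1943 0.0697; -0.1807 0.0697 0.8841]
step 2: x^-=[1.2581, -1.6734, 1.5948]  P^-=[0.4474 0.0384 -0.3803; 0.0384 0.2439 -0.0903; -0.3803 -0.0903 1.1478]  S=[0.8740 0.0726; 0.0726 0.8297]  K=[0.3688 0.2141; -0.0078 0.3299; -0.0118 -0.5362]  nu=[-1.1571, 4.5693]  x^+=[1.8094, -0.1568, -0.8417]  P^+=[0.2790 -0.0264 -0.2667; -0.0264 0.1539 0.0564; -0.2667 0.0564 0.9082]
step 3: x^-=[1.6260, 0.2996, -0.9292]  P^-=[0.4913 0.0613 -0.4546; 0.0613 0.2187 -0.1272; -0.4546 -0.1272 1.1728]  S=[0.8773 0.1053; 0.1053 0.8390]  K=[0.3806 0.2540; -0.0046 0.3116; -0.0628 -0.5884]  nu=[-4.4825, 2.1049]  x^+=[0.4544, 0.9761, -1.8863]  P^+=[0.2897 -0.0159 -0.2830; -0.0159 0.1375 0.0282; -0.2830 0.0282 0.8711]
step 4: x^-=[0.5605, 1.2673, -1.8869]  P^-=[0.4961 0.0784 -0.4531; 0.0784 0.2168 -0.1522; -0.4531 -0.1522 1.1239]  S=[0.8793 0.1193; 0.1193 0.8519]  K=[0.3807 0.2643; 0.0012 0.3146; -0.0677 -0.5919]  nu=[0.3113, -3.9620]  x^+=[-0.3679, 0.0214, 0.4373]  P^+=[0.2852 -0.0072 -0.2681; -0.0072 0.1324 0.0091; -0.2681 0.0091 0.8118]

P_post[2,2] = 0.8118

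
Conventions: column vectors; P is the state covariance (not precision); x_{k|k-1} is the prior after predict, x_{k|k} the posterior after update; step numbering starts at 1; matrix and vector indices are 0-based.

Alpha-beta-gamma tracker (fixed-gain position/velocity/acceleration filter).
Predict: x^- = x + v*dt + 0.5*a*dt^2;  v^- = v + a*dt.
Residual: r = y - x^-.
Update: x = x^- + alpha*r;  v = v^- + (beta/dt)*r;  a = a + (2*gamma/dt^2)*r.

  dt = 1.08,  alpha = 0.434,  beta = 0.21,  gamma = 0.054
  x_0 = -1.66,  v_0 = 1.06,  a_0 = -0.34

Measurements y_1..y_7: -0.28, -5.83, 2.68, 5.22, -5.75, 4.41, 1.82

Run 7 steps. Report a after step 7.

a_post = 0.2626

step 1: x_pred=-0.7135  r=0.4335  x^+=-0.5254  v^+=0.7771  a^+=-0.2999
step 2: x_pred=0.1390  r=-5.9690  x^+=-2.4515  v^+=-0.7074  a^+=-0.8525
step 3: x_pred=-3.7127  r=6.3927  x^+=-0.9383  v^+=-0.3851  a^+=-0.2606
step 4: x_pred=-1.5062  r=6.7262  x^+=1.4130  v^+=0.6413  a^+=0.3622
step 5: x_pred=2.3167  r=-8.0667  x^+=-1.1842  v^+=-0.5361  a^+=-0.3848
step 6: x_pred=-1.9876  r=6.3976  x^+=0.7889  v^+=0.2923  a^+=0.2076
step 7: x_pred=1.2257  r=0.5943  x^+=1.4837  v^+=0.6321  a^+=0.2626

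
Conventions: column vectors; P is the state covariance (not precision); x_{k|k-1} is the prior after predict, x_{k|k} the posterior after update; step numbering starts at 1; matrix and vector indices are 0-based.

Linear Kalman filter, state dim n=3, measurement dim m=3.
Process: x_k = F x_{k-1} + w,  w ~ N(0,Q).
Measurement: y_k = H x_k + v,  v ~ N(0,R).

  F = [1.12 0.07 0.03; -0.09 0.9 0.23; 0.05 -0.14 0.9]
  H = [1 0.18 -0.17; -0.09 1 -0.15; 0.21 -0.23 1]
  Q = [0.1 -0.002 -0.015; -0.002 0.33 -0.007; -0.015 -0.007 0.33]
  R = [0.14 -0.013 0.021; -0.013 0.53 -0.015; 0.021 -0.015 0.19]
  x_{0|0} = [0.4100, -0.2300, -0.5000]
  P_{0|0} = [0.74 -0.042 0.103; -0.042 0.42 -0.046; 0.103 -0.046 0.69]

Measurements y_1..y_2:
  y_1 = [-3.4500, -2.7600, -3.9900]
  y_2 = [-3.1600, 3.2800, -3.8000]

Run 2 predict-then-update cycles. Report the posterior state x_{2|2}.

x_post = [-3.7864, 0.3285, -2.8802]

step 1: x^-=[0.4281, -0.3589, -0.3973]  P^-=[1.0311 -0.0632 0.1487; -0.0632 0.6962 0.0342; 0.1487 0.0342 0.9204]  S=[1.1449 -0.0459 0.2152; -0.0459 1.2604 -0.3299; 0.2152 -0.3299 1.2455]  K=[0.8393 -0.0742 0.1402; 0.0669 0.5619 0.0255; -0.1499 0.1146 0.8140]  nu=[-3.8810, -2.4222, -3.7651]  x^+=[-3.1774, -2.0760, -3.1580]  P^+=[0.1300 -0.0393 0.0090; -0.0393 0.3045 0.0761; 0.0090 0.0761 0.1654]
step 2: x^-=[-3.7988, -2.3087, -2.7104]  P^-=[0.2595 -0.0285 0.0134; -0.0285 0.6239 0.0446; 0.0134 0.0446 0.4524]  S=[0.4152 0.0488 0.0009; 0.0488 1.1583 -0.1933; 0.0009 -0.1933 0.6748]  K=[0.6136 -0.0568 0.0932; 0.1213 0.5293 -0.0040; -0.1469 0.1000 0.6883]  nu=[0.5936, 4.8403, -0.8228]  x^+=[-3.7864, 0.3285, -2.8802]  P^+=[0.0948 -0.0303 0.0046; -0.0303 0.2862 0.0660; 0.0046 0.0660 0.1404]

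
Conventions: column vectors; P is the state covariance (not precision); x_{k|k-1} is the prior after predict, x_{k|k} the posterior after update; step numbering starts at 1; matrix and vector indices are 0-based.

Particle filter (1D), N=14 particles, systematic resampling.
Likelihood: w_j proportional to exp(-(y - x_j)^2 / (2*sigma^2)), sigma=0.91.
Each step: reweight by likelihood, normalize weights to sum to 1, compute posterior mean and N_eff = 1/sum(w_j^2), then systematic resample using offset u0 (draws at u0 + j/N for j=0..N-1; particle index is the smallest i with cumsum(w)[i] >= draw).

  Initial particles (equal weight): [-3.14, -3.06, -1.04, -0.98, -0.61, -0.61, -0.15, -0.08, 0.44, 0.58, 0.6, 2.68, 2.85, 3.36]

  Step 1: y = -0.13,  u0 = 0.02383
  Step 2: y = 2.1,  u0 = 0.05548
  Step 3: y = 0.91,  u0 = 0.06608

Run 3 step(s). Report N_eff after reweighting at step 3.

N_eff = 13.5053

step 1: w=[0.0006, 0.0008, 0.0831, 0.0886, 0.1192, 0.1192, 0.1370, 0.1368, 0.1126, 0.1010, 0.0993, 0.0012, 0.0006, 0.0001]  mean=-0.1813  Neff=8.8192  idx=[2, 3, 3, 4, 5, 5, 6, 6, 7, 7, 8, 9, 9, 10]
step 2: w=[0.0022, 0.0027, 0.0027, 0.0099, 0.0099, 0.0099, 0.0394, 0.0394, 0.0475, 0.0475, 0.1586, 0.2075, 0.2075, 0.2152]  mean=0.3944  Neff=6.0419  idx=[6, 8, 9, 10, 10, 11, 11, 11, 12, 12, 12, 13, 13, 13]
step 3: w=[0.0430, 0.0468, 0.0468, 0.0741, 0.0741, 0.0793, 0.0793, 0.0793, 0.0793, 0.0793, 0.0793, 0.0799, 0.0799, 0.0799]  mean=0.4709  Neff=13.5053  idx=[1, 3, 3, 4, 5, 6, 7, 8, 9, 10, 11, 12, 13, 13]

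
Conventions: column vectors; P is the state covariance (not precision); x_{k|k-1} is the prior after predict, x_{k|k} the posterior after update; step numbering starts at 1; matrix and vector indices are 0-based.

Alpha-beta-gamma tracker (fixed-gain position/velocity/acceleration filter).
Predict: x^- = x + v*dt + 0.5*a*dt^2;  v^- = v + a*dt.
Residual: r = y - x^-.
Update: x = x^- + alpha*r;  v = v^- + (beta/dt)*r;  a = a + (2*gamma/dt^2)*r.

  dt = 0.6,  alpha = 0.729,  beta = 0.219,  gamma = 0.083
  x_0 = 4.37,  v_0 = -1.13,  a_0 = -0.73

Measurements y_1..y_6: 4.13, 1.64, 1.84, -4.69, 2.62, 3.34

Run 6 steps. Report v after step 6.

step 1: x_pred=3.5606  r=0.5694  x^+=3.9757  v^+=-1.3602  a^+=-0.4674
step 2: x_pred=3.0755  r=-1.4355  x^+=2.0290  v^+=-2.1646  a^+=-1.1293
step 3: x_pred=0.5270  r=1.3130  x^+=1.4842  v^+=-2.3629  a^+=-0.5239
step 4: x_pred=-0.0279  r=-4.6621  x^+=-3.4266  v^+=-4.3789  a^+=-2.6736
step 5: x_pred=-6.5352  r=9.1552  x^+=0.1389  v^+=-2.6415  a^+=1.5479
step 6: x_pred=-1.1673  r=4.5073  x^+=2.1185  v^+=-0.0676  a^+=3.6263

v_post = -0.0676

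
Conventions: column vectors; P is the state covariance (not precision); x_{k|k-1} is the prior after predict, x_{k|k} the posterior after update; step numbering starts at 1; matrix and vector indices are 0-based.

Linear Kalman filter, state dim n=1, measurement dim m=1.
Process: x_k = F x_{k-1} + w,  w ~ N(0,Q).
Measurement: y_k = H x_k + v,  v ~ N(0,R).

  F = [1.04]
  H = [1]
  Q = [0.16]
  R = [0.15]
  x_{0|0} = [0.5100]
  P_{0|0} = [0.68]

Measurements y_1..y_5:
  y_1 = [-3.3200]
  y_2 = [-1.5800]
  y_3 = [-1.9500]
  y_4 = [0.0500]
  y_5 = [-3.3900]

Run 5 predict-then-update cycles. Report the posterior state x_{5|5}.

step 1: x^-=[0.5304]  P^-=[0.8955]  S=[1.0455]  K=[0.8565]  nu=[-3.8504]  x^+=[-2.7676]  P^+=[0.1285]
step 2: x^-=[-2.8783]  P^-=[0.2990]  S=[0.4490]  K=[0.6659]  nu=[1.2983]  x^+=[-2.0138]  P^+=[0.0999]
step 3: x^-=[-2.0943]  P^-=[0.2680]  S=[0.4180]  K=[0.6412]  nu=[0.1443]  x^+=[-2.0018]  P^+=[0.0962]
step 4: x^-=[-2.0819]  P^-=[0.2640]  S=[0.4140]  K=[0.6377]  nu=[2.1319]  x^+=[-0.7224]  P^+=[0.0957]
step 5: x^-=[-0.7513]  P^-=[0.2635]  S=[0.4135]  K=[0.6372]  nu=[-2.6387]  x^+=[-2.4327]  P^+=[0.0956]

x_post = [-2.4327]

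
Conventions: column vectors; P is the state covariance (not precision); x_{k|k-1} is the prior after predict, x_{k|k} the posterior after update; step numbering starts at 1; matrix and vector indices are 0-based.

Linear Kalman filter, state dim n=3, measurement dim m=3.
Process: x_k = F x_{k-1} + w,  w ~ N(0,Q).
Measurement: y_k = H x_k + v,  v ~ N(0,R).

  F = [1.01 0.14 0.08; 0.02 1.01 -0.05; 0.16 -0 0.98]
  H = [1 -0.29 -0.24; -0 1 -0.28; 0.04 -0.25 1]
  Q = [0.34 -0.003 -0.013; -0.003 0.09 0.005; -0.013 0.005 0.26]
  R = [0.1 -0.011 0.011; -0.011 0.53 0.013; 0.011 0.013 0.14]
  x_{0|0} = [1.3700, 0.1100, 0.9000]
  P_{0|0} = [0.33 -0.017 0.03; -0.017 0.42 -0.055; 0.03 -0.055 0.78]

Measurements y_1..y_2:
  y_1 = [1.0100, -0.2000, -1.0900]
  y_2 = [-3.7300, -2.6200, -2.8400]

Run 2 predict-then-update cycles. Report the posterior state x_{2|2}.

step 1: x^-=[1.4711, 0.0935, 1.1012]  P^-=[0.6887 0.0370 0.1236; 0.0370 0.5253 -0.0890; 0.1236 -0.0890 1.0270]  S=[0.7988 -0.0778 -0.0366; -0.0778 1.1857 -0.5010; -0.0366 -0.5010 1.2546]  K=[0.8338 0.1381 0.1926; -0.0722 0.4628 0.0083; -0.0787 0.0377 0.8530]  nu=[-0.1697, 0.0148, -2.2267]  x^+=[0.9027, 0.0942, -0.7843]  P^+=[0.1205 0.0815 0.0535; 0.0815 0.2657 0.0695; 0.0535 0.0695 0.1343]
step 2: x^-=[0.8622, 0.1524, -0.6242]  P^-=[0.5022 0.1224 0.0820; 0.1224 0.3576 0.0814; 0.0820 0.0814 0.4088]  S=[0.5568 -0.0007 -0.0106; -0.0007 0.8740 -0.0998; -0.0106 -0.0998 0.5354]  K=[0.8063 0.1344 0.1746; 0.0002 0.3907 0.0671; -0.0572 0.0465 0.7393]  nu=[-4.6978, -2.9471, -2.2122]  x^+=[-3.7081, -1.1485, -2.1281]  P^+=[0.1159 0.0786 0.0501; 0.0786 0.2270 0.0681; 0.0501 0.0681 0.1185]

x_post = [-3.7081, -1.1485, -2.1281]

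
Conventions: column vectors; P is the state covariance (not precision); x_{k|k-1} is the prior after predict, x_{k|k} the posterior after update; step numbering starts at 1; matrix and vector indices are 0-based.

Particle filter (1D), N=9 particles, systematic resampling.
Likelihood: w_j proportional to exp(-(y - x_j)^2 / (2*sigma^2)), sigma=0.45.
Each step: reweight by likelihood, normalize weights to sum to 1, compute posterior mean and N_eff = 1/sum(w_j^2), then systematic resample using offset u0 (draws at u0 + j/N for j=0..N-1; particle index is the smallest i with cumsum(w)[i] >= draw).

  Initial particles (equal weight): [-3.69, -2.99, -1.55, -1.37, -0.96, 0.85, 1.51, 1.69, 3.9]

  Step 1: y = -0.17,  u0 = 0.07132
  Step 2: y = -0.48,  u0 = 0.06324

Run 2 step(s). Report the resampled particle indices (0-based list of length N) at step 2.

step 1: w=[0.0000, 0.0000, 0.0275, 0.0867, 0.6499, 0.2325, 0.0029, 0.0006, 0.0000]  mean=-0.5824  Neff=2.0634  idx=[3, 4, 4, 4, 4, 4, 4, 5, 5]
step 2: w=[0.0397, 0.1589, 0.1589, 0.1589, 0.1589, 0.1589, 0.1589, 0.0036, 0.0036]  mean=-0.9634  Neff=6.5347  idx=[1, 1, 2, 3, 3, 4, 5, 6, 6]

resampled_idx = [1, 1, 2, 3, 3, 4, 5, 6, 6]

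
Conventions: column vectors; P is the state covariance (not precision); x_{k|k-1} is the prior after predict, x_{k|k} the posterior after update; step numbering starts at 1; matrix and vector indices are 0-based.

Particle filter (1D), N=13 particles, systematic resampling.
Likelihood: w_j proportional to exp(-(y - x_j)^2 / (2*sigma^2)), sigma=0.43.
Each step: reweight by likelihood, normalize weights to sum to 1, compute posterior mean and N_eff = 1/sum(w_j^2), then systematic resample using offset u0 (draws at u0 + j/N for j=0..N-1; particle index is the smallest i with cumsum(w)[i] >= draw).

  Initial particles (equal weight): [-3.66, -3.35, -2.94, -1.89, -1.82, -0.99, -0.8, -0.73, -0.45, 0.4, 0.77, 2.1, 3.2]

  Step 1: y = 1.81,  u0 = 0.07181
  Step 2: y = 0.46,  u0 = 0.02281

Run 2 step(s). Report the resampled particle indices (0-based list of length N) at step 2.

step 1: w=[0.0000, 0.0000, 0.0000, 0.0000, 0.0000, 0.0000, 0.0000, 0.0000, 0.0000, 0.0054, 0.0624, 0.9260, 0.0063]  mean=2.0148  Neff=1.1609  idx=[11, 11, 11, 11, 11, 11, 11, 11, 11, 11, 11, 11, 12]
step 2: w=[0.0833, 0.0833, 0.0833, 0.0833, 0.0833, 0.0833, 0.0833, 0.0833, 0.0833, 0.0833, 0.0833, 0.0833, 0.0000]  mean=2.1000  Neff=12.0000  idx=[0, 1, 2, 3, 3, 4, 5, 6, 7, 8, 9, 10, 11]

resampled_idx = [0, 1, 2, 3, 3, 4, 5, 6, 7, 8, 9, 10, 11]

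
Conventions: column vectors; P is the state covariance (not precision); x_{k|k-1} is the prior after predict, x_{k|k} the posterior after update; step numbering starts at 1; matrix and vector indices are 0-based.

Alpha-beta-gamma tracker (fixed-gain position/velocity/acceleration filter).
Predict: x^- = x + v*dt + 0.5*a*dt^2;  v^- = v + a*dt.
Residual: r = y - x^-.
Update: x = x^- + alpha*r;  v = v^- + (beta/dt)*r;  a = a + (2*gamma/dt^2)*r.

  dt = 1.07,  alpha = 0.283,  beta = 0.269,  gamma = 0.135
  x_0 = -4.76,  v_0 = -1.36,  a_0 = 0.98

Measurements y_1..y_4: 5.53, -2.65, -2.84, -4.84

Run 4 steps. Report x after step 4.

step 1: x_pred=-5.6542  r=11.1842  x^+=-2.4891  v^+=2.5003  a^+=3.6176
step 2: x_pred=2.2571  r=-4.9071  x^+=0.8684  v^+=5.1374  a^+=2.4603
step 3: x_pred=7.7739  r=-10.6139  x^+=4.7702  v^+=5.1016  a^+=-0.0428
step 4: x_pred=10.2044  r=-15.0444  x^+=5.9468  v^+=1.2737  a^+=-3.5907

x_post = 5.9468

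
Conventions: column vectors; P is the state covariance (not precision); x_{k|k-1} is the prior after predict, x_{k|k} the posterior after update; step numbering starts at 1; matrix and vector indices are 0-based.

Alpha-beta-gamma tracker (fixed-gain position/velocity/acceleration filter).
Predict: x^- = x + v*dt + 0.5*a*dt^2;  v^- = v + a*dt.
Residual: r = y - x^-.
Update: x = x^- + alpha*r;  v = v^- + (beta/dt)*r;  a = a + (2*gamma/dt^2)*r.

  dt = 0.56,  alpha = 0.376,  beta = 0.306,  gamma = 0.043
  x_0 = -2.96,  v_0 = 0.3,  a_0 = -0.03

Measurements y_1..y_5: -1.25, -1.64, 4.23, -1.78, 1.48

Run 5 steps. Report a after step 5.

a_post = -0.1712

step 1: x_pred=-2.7967  r=1.5467  x^+=-2.2151  v^+=1.1284  a^+=0.3942
step 2: x_pred=-1.5215  r=-0.1185  x^+=-1.5660  v^+=1.2843  a^+=0.3617
step 3: x_pred=-0.7901  r=5.0201  x^+=1.0975  v^+=4.2300  a^+=1.7383
step 4: x_pred=3.7388  r=-5.5188  x^+=1.6637  v^+=2.1878  a^+=0.2249
step 5: x_pred=2.9242  r=-1.4442  x^+=2.3812  v^+=1.5246  a^+=-0.1712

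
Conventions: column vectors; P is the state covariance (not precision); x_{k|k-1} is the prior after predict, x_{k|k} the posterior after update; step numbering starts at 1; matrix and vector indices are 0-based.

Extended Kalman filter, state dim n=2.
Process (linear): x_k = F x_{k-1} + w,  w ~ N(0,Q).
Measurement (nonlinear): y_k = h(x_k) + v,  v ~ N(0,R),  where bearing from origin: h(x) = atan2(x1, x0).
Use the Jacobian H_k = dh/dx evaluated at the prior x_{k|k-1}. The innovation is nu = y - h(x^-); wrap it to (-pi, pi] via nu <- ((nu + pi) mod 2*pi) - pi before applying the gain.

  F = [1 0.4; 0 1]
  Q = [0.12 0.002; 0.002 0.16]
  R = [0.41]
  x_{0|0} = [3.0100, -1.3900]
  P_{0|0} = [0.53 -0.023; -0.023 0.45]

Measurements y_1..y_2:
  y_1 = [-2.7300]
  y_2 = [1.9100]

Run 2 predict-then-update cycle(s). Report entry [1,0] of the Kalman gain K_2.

K[1,0] = 0.3412

step 1: x^-=[2.4540, -1.3900]  P^-=[0.7036 0.1590; 0.1590 0.6100]  H_jac=[0.1748 0.3085]  S=[0.5067]  K=[0.3395; 0.4263]  nu=[-2.2146]  x^+=[1.7022, -2.3340]  P^+=[0.6452 0.0857; 0.0857 0.5179]
step 2: x^-=[0.7686, -2.3340]  P^-=[0.9166 0.2949; 0.2949 0.6779]  H_jac=[0.3865 0.1273]  S=[0.5869]  K=[0.6676; 0.3412]  nu=[-3.1205]  x^+=[-1.3146, -3.3987]  P^+=[0.6550 0.1612; 0.1612 0.6096]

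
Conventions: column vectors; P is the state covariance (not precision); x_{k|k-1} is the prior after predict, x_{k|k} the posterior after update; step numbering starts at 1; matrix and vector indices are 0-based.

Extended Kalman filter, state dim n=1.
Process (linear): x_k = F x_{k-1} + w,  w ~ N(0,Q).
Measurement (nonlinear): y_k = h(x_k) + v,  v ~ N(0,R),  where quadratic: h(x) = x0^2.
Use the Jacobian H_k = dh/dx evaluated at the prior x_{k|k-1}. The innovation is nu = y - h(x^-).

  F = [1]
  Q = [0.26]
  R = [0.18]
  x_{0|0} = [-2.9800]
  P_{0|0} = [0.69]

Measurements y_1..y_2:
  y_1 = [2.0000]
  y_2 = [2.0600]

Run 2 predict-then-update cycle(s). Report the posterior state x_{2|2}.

x_post = [-1.4952]

step 1: x^-=[-2.9800]  P^-=[0.9500]  H_jac=[-5.9600]  S=[33.9255]  K=[-0.1669]  nu=[-6.8804]  x^+=[-1.8317]  P^+=[0.0050]
step 2: x^-=[-1.8317]  P^-=[0.2650]  H_jac=[-3.6634]  S=[3.7370]  K=[-0.2598]  nu=[-1.2951]  x^+=[-1.4952]  P^+=[0.0128]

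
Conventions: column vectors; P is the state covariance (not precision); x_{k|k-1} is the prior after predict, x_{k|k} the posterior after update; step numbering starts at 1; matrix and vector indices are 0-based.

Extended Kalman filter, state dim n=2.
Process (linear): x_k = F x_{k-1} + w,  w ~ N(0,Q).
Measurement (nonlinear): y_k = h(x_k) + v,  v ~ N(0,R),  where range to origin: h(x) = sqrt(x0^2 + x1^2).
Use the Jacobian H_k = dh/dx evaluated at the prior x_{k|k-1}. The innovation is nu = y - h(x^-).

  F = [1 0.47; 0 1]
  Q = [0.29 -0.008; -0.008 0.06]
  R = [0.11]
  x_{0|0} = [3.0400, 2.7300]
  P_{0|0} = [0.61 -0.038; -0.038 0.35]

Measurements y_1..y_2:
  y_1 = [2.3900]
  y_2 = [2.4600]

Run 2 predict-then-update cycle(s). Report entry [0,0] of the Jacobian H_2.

step 1: x^-=[4.3231, 2.7300]  P^-=[0.9416 0.1185; 0.1185 0.4100]  H_jac=[0.8455 0.5339]  S=[1.0070]  K=[0.8534; 0.3169]  nu=[-2.7229]  x^+=[1.9993, 1.8672]  P^+=[0.2082 -0.1538; -0.1538 0.3089]
step 2: x^-=[2.8769, 1.8672]  P^-=[0.4218 -0.0167; -0.0167 0.3689]  H_jac=[0.8388 0.5444]  S=[0.5009]  K=[0.6882; 0.3730]  nu=[-0.9697]  x^+=[2.2095, 1.5054]  P^+=[0.1845 -0.1453; -0.1453 0.2992]

H_jac[0,0] = 0.8388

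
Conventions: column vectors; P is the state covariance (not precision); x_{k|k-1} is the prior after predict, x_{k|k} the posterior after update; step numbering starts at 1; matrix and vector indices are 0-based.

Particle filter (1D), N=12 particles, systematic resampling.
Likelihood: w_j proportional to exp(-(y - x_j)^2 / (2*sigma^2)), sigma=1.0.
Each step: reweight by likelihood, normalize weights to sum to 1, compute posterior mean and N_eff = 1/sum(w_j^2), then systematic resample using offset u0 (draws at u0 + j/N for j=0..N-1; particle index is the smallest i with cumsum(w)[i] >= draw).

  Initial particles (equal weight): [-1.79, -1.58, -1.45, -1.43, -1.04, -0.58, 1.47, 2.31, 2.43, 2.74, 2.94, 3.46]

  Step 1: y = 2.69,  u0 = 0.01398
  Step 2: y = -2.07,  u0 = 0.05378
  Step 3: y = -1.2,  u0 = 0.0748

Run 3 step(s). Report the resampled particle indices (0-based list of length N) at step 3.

resampled_idx = [0, 1, 2, 3, 4, 4, 5, 6, 7, 8, 9, 10]

step 1: w=[0.0000, 0.0000, 0.0000, 0.0000, 0.0002, 0.0009, 0.0933, 0.1828, 0.1899, 0.1962, 0.1904, 0.1461]  mean=2.6230  Neff=5.7373  idx=[6, 7, 7, 7, 8, 8, 9, 9, 10, 10, 10, 11]
step 2: w=[0.8579, 0.0308, 0.0308, 0.0308, 0.0181, 0.0181, 0.0043, 0.0043, 0.0016, 0.0016, 0.0016, 0.0001]  mean=1.6005  Neff=1.3521  idx=[0, 0, 0, 0, 0, 0, 0, 0, 0, 0, 1, 5]
step 3: w=[0.0988, 0.0988, 0.0988, 0.0988, 0.0988, 0.0988, 0.0988, 0.0988, 0.0988, 0.0988, 0.0074, 0.0048]  mean=1.4808  Neff=10.2398  idx=[0, 1, 2, 3, 4, 4, 5, 6, 7, 8, 9, 10]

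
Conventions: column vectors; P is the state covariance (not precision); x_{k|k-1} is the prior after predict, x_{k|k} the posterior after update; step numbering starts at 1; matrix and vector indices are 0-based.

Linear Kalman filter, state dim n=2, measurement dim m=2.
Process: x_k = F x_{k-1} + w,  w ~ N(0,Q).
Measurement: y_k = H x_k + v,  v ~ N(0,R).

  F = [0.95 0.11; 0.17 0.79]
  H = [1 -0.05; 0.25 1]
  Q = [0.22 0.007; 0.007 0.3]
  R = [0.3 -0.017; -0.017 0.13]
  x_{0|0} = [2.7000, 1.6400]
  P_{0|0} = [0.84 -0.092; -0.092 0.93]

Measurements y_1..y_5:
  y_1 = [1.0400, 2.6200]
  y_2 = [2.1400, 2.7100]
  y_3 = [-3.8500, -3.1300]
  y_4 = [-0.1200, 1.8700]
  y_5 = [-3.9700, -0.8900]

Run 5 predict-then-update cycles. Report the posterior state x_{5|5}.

x_post = [-2.4262, -0.0693]

step 1: x^-=[2.7454, 1.7546]  P^-=[0.9701 0.1527; 0.1527 0.8800]  S=[1.2571 0.3323; 0.3323 1.1470]  K=[0.7305 0.1329; -0.1355 0.8398]  nu=[-1.6177, 0.1791]  x^+=[1.5874, 2.1242]  P^+=[0.2145 -0.0488; -0.0488 0.1237]
step 2: x^-=[1.7417, 1.9480]  P^-=[0.4049 0.0149; 0.0149 0.3703]  S=[0.7043 0.0804; 0.0804 0.5330]  K=[0.5585 0.1336; -0.0867 0.7147]  nu=[0.4957, 0.3266]  x^+=[2.0622, 2.1384]  P^+=[0.1636 -0.0330; -0.0330 0.1027]
step 3: x^-=[2.1943, 2.0399]  P^-=[0.3620 0.0169; 0.0169 0.3599]  S=[0.6612 0.0722; 0.0722 0.5210]  K=[0.5317 0.1325; -0.0792 0.7099]  nu=[-5.9423, -5.7185]  x^+=[-1.7231, -1.5493]  P^+=[0.1557 -0.0307; -0.0307 0.1013]
step 4: x^-=[-1.8074, -1.5169]  P^-=[0.3553 0.0173; 0.0173 0.3595]  S=[0.6545 0.0710; 0.0710 0.5203]  K=[0.5273 0.1321; -0.0780 0.7098]  nu=[1.6116, 3.8387]  x^+=[-0.4506, 1.0822]  P^+=[0.1544 -0.0304; -0.0304 0.1012]
step 5: x^-=[-0.3090, 0.7783]  P^-=[0.3542 0.0174; 0.0174 0.3595]  S=[0.6534 0.0707; 0.0707 0.5203]  K=[0.5265 0.1320; -0.0778 0.7098]  nu=[-3.6220, -1.5911]  x^+=[-2.4262, -0.0693]  P^+=[0.1542 -0.0303; -0.0303 0.1012]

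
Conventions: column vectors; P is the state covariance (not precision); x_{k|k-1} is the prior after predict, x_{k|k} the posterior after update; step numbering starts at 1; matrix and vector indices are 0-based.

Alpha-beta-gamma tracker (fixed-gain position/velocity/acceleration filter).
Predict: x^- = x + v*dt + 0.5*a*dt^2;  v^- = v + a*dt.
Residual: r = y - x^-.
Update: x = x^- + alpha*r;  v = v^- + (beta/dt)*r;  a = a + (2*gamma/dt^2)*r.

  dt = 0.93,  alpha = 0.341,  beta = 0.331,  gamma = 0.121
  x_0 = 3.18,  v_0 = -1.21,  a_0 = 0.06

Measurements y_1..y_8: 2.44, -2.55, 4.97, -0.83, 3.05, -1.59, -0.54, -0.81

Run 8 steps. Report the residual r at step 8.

resid = -2.6853

step 1: x_pred=2.0806  r=0.3594  x^+=2.2032  v^+=-1.0263  a^+=0.1605
step 2: x_pred=1.3182  r=-3.8682  x^+=-0.0009  v^+=-2.2537  a^+=-0.9218
step 3: x_pred=-2.4955  r=7.4655  x^+=0.0503  v^+=-0.4539  a^+=1.1671
step 4: x_pred=0.1328  r=-0.9628  x^+=-0.1955  v^+=0.2888  a^+=0.8977
step 5: x_pred=0.4613  r=2.5887  x^+=1.3440  v^+=2.0450  a^+=1.6220
step 6: x_pred=3.9473  r=-5.5373  x^+=2.0591  v^+=1.5826  a^+=0.0727
step 7: x_pred=3.5624  r=-4.1024  x^+=2.1635  v^+=0.1901  a^+=-1.0752
step 8: x_pred=1.8753  r=-2.6853  x^+=0.9596  v^+=-1.7655  a^+=-1.8265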